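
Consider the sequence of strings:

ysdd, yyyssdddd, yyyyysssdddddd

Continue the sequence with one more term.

Term n consists of 2n-1 y's, followed by n s's, followed by 2n d's (n = 1, 2, …).
At n = 4 the blocks have lengths 7, 4, 8.

yyyyyyyssssdddddddd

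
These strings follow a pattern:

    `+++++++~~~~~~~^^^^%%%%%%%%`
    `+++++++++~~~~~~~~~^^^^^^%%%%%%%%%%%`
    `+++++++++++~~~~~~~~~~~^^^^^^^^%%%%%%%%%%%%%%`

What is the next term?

+++++++++++++~~~~~~~~~~~~~^^^^^^^^^^%%%%%%%%%%%%%%%%%

The n-th term is 2n+3 +'s then 2n+3 ~'s then 2n ^'s then 3n+2 %'s, where the shown terms are n = 2, 3, 4.
At n = 5 the blocks have lengths 13, 13, 10, 17.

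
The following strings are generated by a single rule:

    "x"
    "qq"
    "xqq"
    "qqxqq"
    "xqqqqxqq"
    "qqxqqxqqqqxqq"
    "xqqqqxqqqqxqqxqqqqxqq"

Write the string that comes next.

qqxqqxqqqqxqqxqqqqxqqqqxqqxqqqqxqq

Each term (from the third on) is the two preceding terms concatenated in order: term 3 = x·qq = xqq.
Continuing: qqxqqxqqqqxqq · xqqqqxqqqqxqqxqqqqxqq gives term 8.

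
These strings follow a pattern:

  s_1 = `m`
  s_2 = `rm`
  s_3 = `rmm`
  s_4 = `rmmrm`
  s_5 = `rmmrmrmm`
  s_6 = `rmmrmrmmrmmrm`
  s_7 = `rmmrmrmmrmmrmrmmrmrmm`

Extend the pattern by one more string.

rmmrmrmmrmmrmrmmrmrmmrmmrmrmmrmmrm

Each term (from the third on) is the previous term followed by the one before it: term 3 = rm·m = rmm.
Continuing: rmmrmrmmrmmrmrmmrmrmm · rmmrmrmmrmmrm gives term 8.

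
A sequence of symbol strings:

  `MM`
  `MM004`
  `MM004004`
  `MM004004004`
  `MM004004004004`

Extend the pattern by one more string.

MM004004004004004

Each term is the previous one with 004 appended.
One more step from MM004004004004 gives the answer.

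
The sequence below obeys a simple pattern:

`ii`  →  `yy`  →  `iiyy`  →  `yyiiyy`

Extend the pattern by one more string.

iiyyyyiiyy

From term 3 onward, concatenate the second-to-last term with the last: ii·yy = iiyy, yy·iiyy = yyiiyy, …
So term 5 is iiyy·yyiiyy.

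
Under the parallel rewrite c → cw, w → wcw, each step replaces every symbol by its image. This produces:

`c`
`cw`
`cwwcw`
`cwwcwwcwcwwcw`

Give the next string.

Rewriting the 13 symbols of cwwcwwcwcwwcw one by one yields cw wcw wcw cw wcw wcw cw wcw cw wcw wcw cw wcw; concatenated:

cwwcwwcwcwwcwwcwcwwcwcwwcwwcwcwwcw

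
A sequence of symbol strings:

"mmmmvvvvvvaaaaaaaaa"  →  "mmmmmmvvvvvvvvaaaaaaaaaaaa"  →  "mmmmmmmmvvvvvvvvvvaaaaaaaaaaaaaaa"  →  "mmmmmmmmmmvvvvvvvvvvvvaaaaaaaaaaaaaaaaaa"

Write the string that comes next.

Reading off run lengths: m runs 4, 6, 8, 10; v runs 6, 8, 10, 12; a runs 9, 12, 15, 18 — each is linear in n, where the shown terms are n = 2, 3, 4, 5.
At n = 6 the blocks have lengths 12, 14, 21.

mmmmmmmmmmmmvvvvvvvvvvvvvvaaaaaaaaaaaaaaaaaaaaa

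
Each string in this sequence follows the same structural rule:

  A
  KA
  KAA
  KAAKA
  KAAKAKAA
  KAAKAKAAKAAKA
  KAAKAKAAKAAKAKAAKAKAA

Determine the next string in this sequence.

KAAKAKAAKAAKAKAAKAKAAKAAKAKAAKAAKA

Each term (from the third on) is the previous term followed by the one before it: term 3 = KA·A = KAA.
The next term joins KAAKAKAAKAAKAKAAKAKAA and KAAKAKAAKAAKA.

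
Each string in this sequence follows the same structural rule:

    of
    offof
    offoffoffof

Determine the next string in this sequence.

s(k+1) = s(k)·f·s(k) — each term doubles the last with 'f' between the halves.
One more doubling of offoffoffof gives the answer.

offoffoffoffoffoffoffof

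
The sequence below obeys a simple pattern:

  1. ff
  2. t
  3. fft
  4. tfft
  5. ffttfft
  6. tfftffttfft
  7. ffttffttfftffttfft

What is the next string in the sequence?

tfftffttfftffttffttfftffttfft

This is a Fibonacci-style word recurrence s(k) = s(k−2)·s(k−1): e.g. ff·t = fft.
The next term joins tfftffttfft and ffttffttfftffttfft.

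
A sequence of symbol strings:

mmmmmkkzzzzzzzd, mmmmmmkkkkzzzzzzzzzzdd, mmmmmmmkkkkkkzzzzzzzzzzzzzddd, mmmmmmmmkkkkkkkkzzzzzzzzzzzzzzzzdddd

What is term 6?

Each string has the form m^{n+3} k^{2n-2} z^{3n+1} d^{n-1}, where the shown terms are n = 2, 3, 4, 5.
Setting n = 7 gives 10, 12, 22, 6 characters in each block.

mmmmmmmmmmkkkkkkkkkkkkzzzzzzzzzzzzzzzzzzzzzzdddddd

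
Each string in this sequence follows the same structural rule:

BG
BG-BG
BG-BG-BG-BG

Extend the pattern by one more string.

Each string is two copies of the previous one joined by '-'.
So the next term is two copies of BG-BG-BG-BG with '-' between the halves.

BG-BG-BG-BG-BG-BG-BG-BG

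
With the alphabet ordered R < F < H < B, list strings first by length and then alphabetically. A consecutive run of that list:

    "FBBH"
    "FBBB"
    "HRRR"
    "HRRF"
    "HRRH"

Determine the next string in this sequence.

The successor of HRRH increments the rightmost position that isn't already B and resets every position after it to R.

HRRB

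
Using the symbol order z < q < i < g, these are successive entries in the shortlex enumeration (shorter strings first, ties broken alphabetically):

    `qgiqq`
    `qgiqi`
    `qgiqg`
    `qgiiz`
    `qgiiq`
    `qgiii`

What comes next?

The successor of qgiii increments the rightmost position that isn't already g and resets every position after it to z.

qgiig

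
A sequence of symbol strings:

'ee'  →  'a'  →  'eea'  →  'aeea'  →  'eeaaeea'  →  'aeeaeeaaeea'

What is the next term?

eeaaeeaaeeaeeaaeea

Each term (from the third on) is the two preceding terms concatenated in order: term 3 = ee·a = eea.
So term 7 is eeaaeea·aeeaeeaaeea.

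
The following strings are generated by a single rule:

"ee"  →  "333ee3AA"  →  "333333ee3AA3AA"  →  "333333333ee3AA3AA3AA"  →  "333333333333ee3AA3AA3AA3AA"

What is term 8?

Every step adds 333 to the front and 3AA to the end of the previous string.
From 333333333333ee3AA3AA3AA3AA, 3 further steps: 333333333333ee3AA3AA3AA3AA → 333333333333333ee3AA3AA3AA3AA3AA → 333333333333333333ee3AA3AA3AA3AA3AA3AA → (answer).

333333333333333333333ee3AA3AA3AA3AA3AA3AA3AA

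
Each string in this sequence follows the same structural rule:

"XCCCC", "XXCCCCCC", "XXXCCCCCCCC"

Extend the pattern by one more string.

The n-th term is n-1 X's then 2n C's, where the shown terms are n = 2, 3, 4.
Setting n = 5 gives 4, 10 characters in each block.

XXXXCCCCCCCCCC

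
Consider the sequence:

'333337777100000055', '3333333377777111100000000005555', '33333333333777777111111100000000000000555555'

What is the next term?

333333333333337777777111111111100000000000000000055555555

The n-th term is 3n+2 3's then n+3 7's then 3n-2 1's then 4n+2 0's then 2n 5's (n = 1, 2, …).
For the next term, n = 4, so the run lengths are 14, 7, 10, 18, 8.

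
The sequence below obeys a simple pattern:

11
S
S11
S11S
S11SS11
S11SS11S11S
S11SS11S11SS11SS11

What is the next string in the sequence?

Each term (from the third on) is the previous term followed by the one before it: term 3 = S·11 = S11.
The next term joins S11SS11S11SS11SS11 and S11SS11S11S.

S11SS11S11SS11SS11S11SS11S11S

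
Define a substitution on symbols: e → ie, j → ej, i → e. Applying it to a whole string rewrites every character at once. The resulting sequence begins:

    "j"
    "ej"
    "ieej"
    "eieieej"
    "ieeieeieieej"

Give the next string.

Apply φ to ieeieeieieej symbol by symbol: i→e, e→ie, e→ie, i→e, e→ie, e→ie, i→e, e→ie, i→e, e→ie, e→ie, j→ej; joined: e ie ie e ie ie e ie e ie ie ej.

eieieeieieeieeieieej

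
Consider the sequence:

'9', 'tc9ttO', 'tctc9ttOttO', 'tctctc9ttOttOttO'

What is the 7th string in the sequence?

Every step adds tc to the front and ttO to the end of the previous string.
From tctctc9ttOttOttO, 3 further steps: tctctc9ttOttOttO → tctctctc9ttOttOttOttO → tctctctctc9ttOttOttOttOttO → (answer).

tctctctctctc9ttOttOttOttOttOttO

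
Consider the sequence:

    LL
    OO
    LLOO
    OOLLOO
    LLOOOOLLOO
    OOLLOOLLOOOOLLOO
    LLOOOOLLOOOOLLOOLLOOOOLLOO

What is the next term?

This is a Fibonacci-style word recurrence s(k) = s(k−2)·s(k−1): e.g. LL·OO = LLOO.
The next term joins OOLLOOLLOOOOLLOO and LLOOOOLLOOOOLLOOLLOOOOLLOO.

OOLLOOLLOOOOLLOOLLOOOOLLOOOOLLOOLLOOOOLLOO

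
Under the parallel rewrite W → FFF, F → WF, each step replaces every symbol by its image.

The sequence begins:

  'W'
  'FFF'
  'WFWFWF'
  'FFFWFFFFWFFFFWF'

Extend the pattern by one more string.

WFWFWFFFFWFWFWFWFFFFWFWFWFWFFFFWF

φ(FFFWFFFFWFFFFWF) expands symbol-by-symbol to WF WF WF FFF WF WF WF WF FFF WF WF WF WF FFF WF; joining the 15 pieces gives the next term.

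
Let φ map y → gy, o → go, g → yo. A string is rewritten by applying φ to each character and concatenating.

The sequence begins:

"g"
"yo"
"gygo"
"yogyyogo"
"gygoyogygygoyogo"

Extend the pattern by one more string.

yogyyogogygoyogyyogyyogogygoyogo

Applying the rule to each of the 16 symbols of gygoyogygygoyogo gives the pieces yo gy yo go gy go yo gy yo gy yo go gy go yo go, which concatenate to the answer.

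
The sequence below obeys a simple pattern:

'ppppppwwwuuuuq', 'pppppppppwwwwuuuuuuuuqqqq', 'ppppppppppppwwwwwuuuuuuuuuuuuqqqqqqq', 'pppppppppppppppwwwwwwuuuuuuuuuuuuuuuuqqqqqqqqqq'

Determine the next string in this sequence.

The n-th term is 3n+3 p's then n+2 w's then 4n u's then 3n-2 q's (n = 1, 2, …).
Setting n = 5 gives 18, 7, 20, 13 characters in each block.

ppppppppppppppppppwwwwwwwuuuuuuuuuuuuuuuuuuuuqqqqqqqqqqqqq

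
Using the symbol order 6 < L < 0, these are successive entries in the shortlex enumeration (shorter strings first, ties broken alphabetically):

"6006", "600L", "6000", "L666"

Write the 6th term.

Stepping forward 2 times from L666: L666 → L66L, then the target.

L660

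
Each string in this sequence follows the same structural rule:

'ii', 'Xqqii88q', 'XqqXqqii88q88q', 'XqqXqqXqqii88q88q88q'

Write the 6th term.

XqqXqqXqqXqqXqqii88q88q88q88q88q

s(k+1) = Xqq·s(k)·88q, so each term gains Xqq as a prefix and 88q as a suffix.
From XqqXqqXqqii88q88q88q, 2 further steps: XqqXqqXqqii88q88q88q → XqqXqqXqqXqqii88q88q88q88q → (answer).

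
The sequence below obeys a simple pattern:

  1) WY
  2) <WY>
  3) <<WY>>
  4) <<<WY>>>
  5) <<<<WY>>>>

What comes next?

Each term wraps the previous one in < on the left and > on the right.
Applying this once more to <<<<WY>>>>:

<<<<<WY>>>>>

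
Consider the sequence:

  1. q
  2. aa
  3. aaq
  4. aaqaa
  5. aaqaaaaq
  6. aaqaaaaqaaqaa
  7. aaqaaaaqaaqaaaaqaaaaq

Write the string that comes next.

This is a Fibonacci-style word recurrence s(k) = s(k−1)·s(k−2): e.g. aa·q = aaq.
So term 8 is aaqaaaaqaaqaaaaqaaaaq·aaqaaaaqaaqaa.

aaqaaaaqaaqaaaaqaaaaqaaqaaaaqaaqaa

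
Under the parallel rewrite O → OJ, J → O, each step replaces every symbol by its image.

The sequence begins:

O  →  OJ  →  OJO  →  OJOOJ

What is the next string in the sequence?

OJOOJOJO

Apply φ to OJOOJ symbol by symbol: O→OJ, J→O, O→OJ, O→OJ, J→O; joined: OJ O OJ OJ O.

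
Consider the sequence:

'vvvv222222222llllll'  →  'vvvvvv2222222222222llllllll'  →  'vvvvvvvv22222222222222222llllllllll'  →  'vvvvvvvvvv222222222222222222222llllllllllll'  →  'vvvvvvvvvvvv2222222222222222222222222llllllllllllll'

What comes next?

The n-th term is 2n v's then 4n+1 2's then 2n+2 l's, where the shown terms are n = 2, 3, 4, 5, 6.
For the next term, n = 7, so the run lengths are 14, 29, 16.

vvvvvvvvvvvvvv22222222222222222222222222222llllllllllllllll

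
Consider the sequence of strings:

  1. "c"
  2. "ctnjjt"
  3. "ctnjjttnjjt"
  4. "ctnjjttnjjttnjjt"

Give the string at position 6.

The strings grow by a fixed suffix tnjjt each time.
From ctnjjttnjjttnjjt, 2 further steps: ctnjjttnjjttnjjt → ctnjjttnjjttnjjttnjjt → (answer).

ctnjjttnjjttnjjttnjjttnjjt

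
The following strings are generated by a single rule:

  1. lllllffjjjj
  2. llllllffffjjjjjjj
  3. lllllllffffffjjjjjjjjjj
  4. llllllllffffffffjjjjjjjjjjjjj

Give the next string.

lllllllllffffffffffjjjjjjjjjjjjjjjj

Term n consists of n+3 l's, followed by 2n-2 f's, followed by 3n-2 j's, where the shown terms are n = 2, 3, 4, 5.
For the next term, n = 6, so the run lengths are 9, 10, 16.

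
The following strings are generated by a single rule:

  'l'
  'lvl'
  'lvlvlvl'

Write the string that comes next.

Each string is two copies of the previous one joined by 'v'.
So the next term is two copies of lvlvlvl with 'v' between the halves.

lvlvlvlvlvlvlvl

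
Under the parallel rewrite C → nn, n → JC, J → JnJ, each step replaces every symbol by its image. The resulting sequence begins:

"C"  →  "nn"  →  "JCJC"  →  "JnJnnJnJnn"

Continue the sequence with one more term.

JnJJCJnJJCJCJnJJCJnJJCJC

Rewriting each symbol of JnJnnJnJnn: J→JnJ, n→JC, J→JnJ, n→JC, n→JC, J→JnJ, n→JC, J→JnJ, n→JC, n→JC, which concatenates to JnJ JC JnJ JC JC JnJ JC JnJ JC JC.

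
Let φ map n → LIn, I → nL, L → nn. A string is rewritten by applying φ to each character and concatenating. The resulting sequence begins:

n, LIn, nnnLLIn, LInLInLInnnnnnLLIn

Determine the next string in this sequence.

nnnLLInnnnLLInnnnLLInLInLInLInLInLInnnnnnLLIn

Replace each of the 18 characters of LInLInLInnnnnnLLIn in place — nn nL LIn nn nL LIn nn nL LIn LIn LIn LIn LIn LIn nn nn nL LIn — and concatenate.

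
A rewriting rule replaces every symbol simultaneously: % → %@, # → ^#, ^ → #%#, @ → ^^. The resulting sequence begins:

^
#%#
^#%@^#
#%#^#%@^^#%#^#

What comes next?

^#%@^##%#^#%@^^#%##%#^#%@^##%#^#

Applying the rule to each of the 14 symbols of #%#^#%@^^#%#^# gives the pieces ^# %@ ^# #%# ^# %@ ^^ #%# #%# ^# %@ ^# #%# ^#, which concatenate to the answer.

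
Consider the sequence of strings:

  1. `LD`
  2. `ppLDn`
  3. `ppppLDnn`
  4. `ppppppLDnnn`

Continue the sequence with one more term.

Every step adds pp to the front and n to the end of the previous string.
Applying this once more to ppppppLDnnn:

ppppppppLDnnnn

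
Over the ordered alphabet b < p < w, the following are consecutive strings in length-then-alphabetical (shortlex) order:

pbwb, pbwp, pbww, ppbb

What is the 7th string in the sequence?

Stepping forward 3 times from ppbb: ppbb → ppbp → ppbw, then the target.

pppb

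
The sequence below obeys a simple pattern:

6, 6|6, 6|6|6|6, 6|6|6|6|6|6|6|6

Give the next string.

6|6|6|6|6|6|6|6|6|6|6|6|6|6|6|6

Each string is two copies of the previous one joined by '|'.
One more doubling of 6|6|6|6|6|6|6|6 gives the answer.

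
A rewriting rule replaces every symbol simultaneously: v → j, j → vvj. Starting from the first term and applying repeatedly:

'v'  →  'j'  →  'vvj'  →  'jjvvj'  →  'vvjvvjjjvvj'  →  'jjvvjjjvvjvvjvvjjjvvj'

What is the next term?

vvjvvjjjvvjvvjvvjjjvvjjjvvjjjvvjvvjvvjjjvvj

Applying the rule to each of the 21 symbols of jjvvjjjvvjvvjvvjjjvvj gives the pieces vvj vvj j j vvj vvj vvj j j vvj j j vvj j j vvj vvj vvj j j vvj, which concatenate to the answer.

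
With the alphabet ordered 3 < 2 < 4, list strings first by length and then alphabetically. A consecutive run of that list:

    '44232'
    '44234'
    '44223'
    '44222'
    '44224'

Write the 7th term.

Stepping forward 2 times from 44224: 44224 → 44243, then the target.

44242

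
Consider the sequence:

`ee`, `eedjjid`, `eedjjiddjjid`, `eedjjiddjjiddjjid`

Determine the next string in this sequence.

Each term is the previous one with djjid appended.
Applying this once more to eedjjiddjjiddjjid:

eedjjiddjjiddjjiddjjid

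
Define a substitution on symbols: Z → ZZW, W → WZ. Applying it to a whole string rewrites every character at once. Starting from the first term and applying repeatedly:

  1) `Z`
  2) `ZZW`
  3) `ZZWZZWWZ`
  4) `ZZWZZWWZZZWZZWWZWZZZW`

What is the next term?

Replace each of the 21 characters of ZZWZZWWZZZWZZWWZWZZZW in place — ZZW ZZW WZ ZZW ZZW WZ WZ ZZW ZZW ZZW WZ ZZW ZZW WZ WZ ZZW WZ ZZW ZZW ZZW WZ — and concatenate.

ZZWZZWWZZZWZZWWZWZZZWZZWZZWWZZZWZZWWZWZZZWWZZZWZZWZZWWZ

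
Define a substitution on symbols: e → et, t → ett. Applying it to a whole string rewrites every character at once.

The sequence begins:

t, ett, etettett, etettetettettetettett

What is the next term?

Rewriting the 21 symbols of etettetettettetettett one by one yields et ett et ett ett et ett et ett ett et ett ett et ett et ett ett et ett ett; concatenated:

etettetettettetettetettettetettettetettetettettetettett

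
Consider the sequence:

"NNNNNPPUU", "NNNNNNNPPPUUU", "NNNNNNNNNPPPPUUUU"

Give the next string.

NNNNNNNNNNNPPPPPUUUUU

The n-th term is 2n+1 N's then n P's then n U's, where the shown terms are n = 2, 3, 4.
At n = 5 the blocks have lengths 11, 5, 5.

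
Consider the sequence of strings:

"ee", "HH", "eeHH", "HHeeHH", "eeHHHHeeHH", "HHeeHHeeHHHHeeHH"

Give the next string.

Each term (from the third on) is the two preceding terms concatenated in order: term 3 = ee·HH = eeHH.
So term 7 is eeHHHHeeHH·HHeeHHeeHHHHeeHH.

eeHHHHeeHHHHeeHHeeHHHHeeHH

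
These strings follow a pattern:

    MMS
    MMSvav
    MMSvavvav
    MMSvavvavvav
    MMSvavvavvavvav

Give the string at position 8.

MMSvavvavvavvavvavvavvav

Each term is the previous one with vav appended.
From MMSvavvavvavvav, 3 further steps: MMSvavvavvavvav → MMSvavvavvavvavvav → MMSvavvavvavvavvavvav → (answer).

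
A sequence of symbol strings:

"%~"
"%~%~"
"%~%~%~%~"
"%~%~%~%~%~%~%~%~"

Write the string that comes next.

s(k+1) = s(k)·s(k) — each term doubles the last.
One more doubling of %~%~%~%~%~%~%~%~ gives the answer.

%~%~%~%~%~%~%~%~%~%~%~%~%~%~%~%~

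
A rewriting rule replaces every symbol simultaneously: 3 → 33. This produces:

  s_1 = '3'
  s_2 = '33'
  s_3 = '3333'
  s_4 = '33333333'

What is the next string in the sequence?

3333333333333333

Expanding 33333333: 3→33, 3→33, 3→33, 3→33, 3→33, 3→33, 3→33, 3→33. Concatenated: 33 33 33 33 33 33 33 33.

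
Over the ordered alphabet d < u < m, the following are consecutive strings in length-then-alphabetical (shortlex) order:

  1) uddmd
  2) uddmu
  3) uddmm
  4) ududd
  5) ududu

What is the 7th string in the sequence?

Stepping forward 2 times from ududu: ududu → ududm, then the target.

uduud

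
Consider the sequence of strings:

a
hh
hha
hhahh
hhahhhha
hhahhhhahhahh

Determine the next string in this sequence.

hhahhhhahhahhhhahhhha

From term 3 onward, concatenate the last term with the second-to-last: hh·a = hha, hha·hh = hhahh, …
So term 7 is hhahhhhahhahh·hhahhhha.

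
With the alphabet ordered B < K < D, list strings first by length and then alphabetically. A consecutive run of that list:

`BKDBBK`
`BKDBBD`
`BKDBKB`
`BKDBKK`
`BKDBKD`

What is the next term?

BKDBDB

Find the rightmost character of BKDBKD below D, bump it to the next letter, and reset everything to its right to B.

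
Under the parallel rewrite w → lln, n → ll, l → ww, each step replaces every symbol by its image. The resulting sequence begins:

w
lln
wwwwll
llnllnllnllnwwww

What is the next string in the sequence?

wwwwllwwwwllwwwwllwwwwllllnllnllnlln

Replace each of the 16 characters of llnllnllnllnwwww in place — ww ww ll ww ww ll ww ww ll ww ww ll lln lln lln lln — and concatenate.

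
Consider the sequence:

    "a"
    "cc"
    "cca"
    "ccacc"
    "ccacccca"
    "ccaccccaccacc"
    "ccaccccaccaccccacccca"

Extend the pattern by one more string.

ccaccccaccaccccaccccaccaccccaccacc

This is a Fibonacci-style word recurrence s(k) = s(k−1)·s(k−2): e.g. cc·a = cca.
Continuing: ccaccccaccaccccacccca · ccaccccaccacc gives term 8.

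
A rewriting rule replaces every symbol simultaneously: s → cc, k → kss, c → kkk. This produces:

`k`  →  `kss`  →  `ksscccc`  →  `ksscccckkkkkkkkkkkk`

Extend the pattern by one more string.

Rewriting the 19 symbols of ksscccckkkkkkkkkkkk one by one yields kss cc cc kkk kkk kkk kkk kss kss kss kss kss kss kss kss kss kss kss kss; concatenated:

ksscccckkkkkkkkkkkkksskssksskssksskssksskssksskssksskss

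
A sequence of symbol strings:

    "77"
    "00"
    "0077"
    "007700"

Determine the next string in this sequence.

0077000077

From term 3 onward, concatenate the last term with the second-to-last: 00·77 = 0077, 0077·00 = 007700, …
Continuing: 007700 · 0077 gives term 5.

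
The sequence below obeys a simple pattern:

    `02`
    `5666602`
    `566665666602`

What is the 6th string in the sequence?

566665666656666566665666602

Every step adds 56666 at the front: s(k+1) = 56666·s(k).
From 566665666602, 3 further steps: 566665666602 → 56666566665666602 → 5666656666566665666602 → (answer).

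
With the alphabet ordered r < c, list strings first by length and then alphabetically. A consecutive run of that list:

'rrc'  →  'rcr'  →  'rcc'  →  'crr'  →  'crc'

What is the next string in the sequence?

ccr

Find the rightmost character of crc below c, bump it to the next letter, and reset everything to its right to r.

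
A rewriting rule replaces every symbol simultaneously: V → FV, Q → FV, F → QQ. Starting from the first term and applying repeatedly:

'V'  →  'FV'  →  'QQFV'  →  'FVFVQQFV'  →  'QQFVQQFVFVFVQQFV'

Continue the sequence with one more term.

φ(QQFVQQFVFVFVQQFV) expands symbol-by-symbol to FV FV QQ FV FV FV QQ FV QQ FV QQ FV FV FV QQ FV; joining the 16 pieces gives the next term.

FVFVQQFVFVFVQQFVQQFVQQFVFVFVQQFV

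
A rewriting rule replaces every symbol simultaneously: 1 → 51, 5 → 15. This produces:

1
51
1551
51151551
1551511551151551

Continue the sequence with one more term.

51151551155151151551511551151551

φ(1551511551151551) expands symbol-by-symbol to 51 15 15 51 15 51 51 15 15 51 51 15 51 15 15 51; joining the 16 pieces gives the next term.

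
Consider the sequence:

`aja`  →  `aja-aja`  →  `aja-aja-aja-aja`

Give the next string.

aja-aja-aja-aja-aja-aja-aja-aja

s(k+1) = s(k)·-·s(k) — each term doubles the last with '-' between the halves.
One more doubling of aja-aja-aja-aja gives the answer.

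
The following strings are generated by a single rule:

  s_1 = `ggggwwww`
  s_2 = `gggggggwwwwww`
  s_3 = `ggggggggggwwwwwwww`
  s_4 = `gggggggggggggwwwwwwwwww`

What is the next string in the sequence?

Reading off run lengths: g runs 4, 7, 10, 13; w runs 4, 6, 8, 10 — each is linear in n (n = 1, 2, …).
At n = 5 the blocks have lengths 16, 12.

ggggggggggggggggwwwwwwwwwwww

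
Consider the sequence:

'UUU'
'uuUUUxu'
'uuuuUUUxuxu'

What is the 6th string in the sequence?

uuuuuuuuuuUUUxuxuxuxuxu

s(k+1) = uu·s(k)·xu, so each term gains uu as a prefix and xu as a suffix.
From uuuuUUUxuxu, 3 further steps: uuuuUUUxuxu → uuuuuuUUUxuxuxu → uuuuuuuuUUUxuxuxuxu → (answer).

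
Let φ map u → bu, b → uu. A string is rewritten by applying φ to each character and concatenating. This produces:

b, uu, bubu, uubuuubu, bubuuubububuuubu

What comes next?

uubuuubububuuubuuubuuubububuuubu

Replace each of the 16 characters of bubuuubububuuubu in place — uu bu uu bu bu bu uu bu uu bu uu bu bu bu uu bu — and concatenate.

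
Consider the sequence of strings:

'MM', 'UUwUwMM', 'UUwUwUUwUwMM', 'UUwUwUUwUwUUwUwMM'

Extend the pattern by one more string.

Each term is the previous one with UUwUw prepended.
So the next term is UUwUw·UUwUwUUwUwUUwUwMM.

UUwUwUUwUwUUwUwUUwUwMM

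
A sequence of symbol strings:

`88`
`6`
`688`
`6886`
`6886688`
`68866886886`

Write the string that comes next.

Each term (from the third on) is the previous term followed by the one before it: term 3 = 6·88 = 688.
The next term joins 68866886886 and 6886688.

688668868866886688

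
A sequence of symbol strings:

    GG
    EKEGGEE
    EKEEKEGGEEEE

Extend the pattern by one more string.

EKEEKEEKEGGEEEEEE

s(k+1) = EKE·s(k)·EE, so each term gains EKE as a prefix and EE as a suffix.
So the next term is EKE·EKEEKEGGEEEE·EE.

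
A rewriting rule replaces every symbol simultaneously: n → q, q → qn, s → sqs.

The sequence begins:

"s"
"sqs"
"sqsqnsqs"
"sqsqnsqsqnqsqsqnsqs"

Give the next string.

Rewriting the 19 symbols of sqsqnsqsqnqsqsqnsqs one by one yields sqs qn sqs qn q sqs qn sqs qn q qn sqs qn sqs qn q sqs qn sqs; concatenated:

sqsqnsqsqnqsqsqnsqsqnqqnsqsqnsqsqnqsqsqnsqs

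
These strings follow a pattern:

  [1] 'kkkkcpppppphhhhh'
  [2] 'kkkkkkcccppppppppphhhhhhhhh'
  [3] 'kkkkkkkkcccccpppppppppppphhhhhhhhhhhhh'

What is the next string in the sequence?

kkkkkkkkkkcccccccppppppppppppppphhhhhhhhhhhhhhhhh

The n-th term is 2n+2 k's then 2n-1 c's then 3n+3 p's then 4n+1 h's (n = 1, 2, …).
At n = 4 the blocks have lengths 10, 7, 15, 17.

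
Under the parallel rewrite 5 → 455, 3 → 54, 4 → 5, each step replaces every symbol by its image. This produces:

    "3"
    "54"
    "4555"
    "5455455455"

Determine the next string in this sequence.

Expanding 5455455455: 5→455, 4→5, 5→455, 5→455, 4→5, 5→455, 5→455, 4→5, 5→455, 5→455. Concatenated: 455 5 455 455 5 455 455 5 455 455.

455545545554554555455455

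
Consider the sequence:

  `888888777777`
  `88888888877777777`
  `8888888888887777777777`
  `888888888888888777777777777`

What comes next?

88888888888888888877777777777777

Each string has the form 8^{3n} 7^{2n+2}, where the shown terms are n = 2, 3, 4, 5.
Setting n = 6 gives 18, 14 characters in each block.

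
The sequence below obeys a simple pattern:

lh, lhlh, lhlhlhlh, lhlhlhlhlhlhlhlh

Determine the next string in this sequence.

Each string is two copies of the previous one concatenated.
Doubling lhlhlhlhlhlhlhlh:

lhlhlhlhlhlhlhlhlhlhlhlhlhlhlhlh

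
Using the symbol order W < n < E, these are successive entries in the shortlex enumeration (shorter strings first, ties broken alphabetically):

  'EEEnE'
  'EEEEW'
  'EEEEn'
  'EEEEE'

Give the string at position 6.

WWWWWn

Continuing the enumeration 2 steps past EEEEE: EEEEE → WWWWWW → (answer).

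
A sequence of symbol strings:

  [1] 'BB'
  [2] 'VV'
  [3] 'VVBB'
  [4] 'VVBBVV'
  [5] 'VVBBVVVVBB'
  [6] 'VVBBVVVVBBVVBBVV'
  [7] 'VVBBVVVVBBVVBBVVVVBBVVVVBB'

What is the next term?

VVBBVVVVBBVVBBVVVVBBVVVVBBVVBBVVVVBBVVBBVV

From term 3 onward, concatenate the last term with the second-to-last: VV·BB = VVBB, VVBB·VV = VVBBVV, …
So term 8 is VVBBVVVVBBVVBBVVVVBBVVVVBB·VVBBVVVVBBVVBBVV.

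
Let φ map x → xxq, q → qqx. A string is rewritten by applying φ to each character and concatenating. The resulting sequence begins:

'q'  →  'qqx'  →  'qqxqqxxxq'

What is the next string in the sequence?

qqxqqxxxqqqxqqxxxqxxqxxqqqx

Expanding qqxqqxxxq: q→qqx, q→qqx, x→xxq, q→qqx, q→qqx, x→xxq, x→xxq, x→xxq, q→qqx. Concatenated: qqx qqx xxq qqx qqx xxq xxq xxq qqx.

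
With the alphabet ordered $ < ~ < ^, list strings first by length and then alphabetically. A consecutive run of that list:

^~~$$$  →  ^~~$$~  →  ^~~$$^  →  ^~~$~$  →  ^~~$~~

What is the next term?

The successor of ^~~$~~ increments the rightmost position that isn't already ^ and resets every position after it to $.

^~~$~^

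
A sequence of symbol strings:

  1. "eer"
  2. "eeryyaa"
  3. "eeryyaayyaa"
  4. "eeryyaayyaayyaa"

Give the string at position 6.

Each term is the previous one with yyaa appended.
From eeryyaayyaayyaa, 2 further steps: eeryyaayyaayyaa → eeryyaayyaayyaayyaa → (answer).

eeryyaayyaayyaayyaayyaa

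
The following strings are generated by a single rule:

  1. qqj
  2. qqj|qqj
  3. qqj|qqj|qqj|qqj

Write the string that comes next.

s(k+1) = s(k)·|·s(k) — each term doubles the last with '|' between the halves.
So the next term is two copies of qqj|qqj|qqj|qqj with '|' between the halves.

qqj|qqj|qqj|qqj|qqj|qqj|qqj|qqj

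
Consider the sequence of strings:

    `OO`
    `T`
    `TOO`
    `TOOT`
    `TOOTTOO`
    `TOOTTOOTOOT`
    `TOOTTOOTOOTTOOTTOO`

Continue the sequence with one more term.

TOOTTOOTOOTTOOTTOOTOOTTOOTOOT

This is a Fibonacci-style word recurrence s(k) = s(k−1)·s(k−2): e.g. T·OO = TOO.
The next term joins TOOTTOOTOOTTOOTTOO and TOOTTOOTOOT.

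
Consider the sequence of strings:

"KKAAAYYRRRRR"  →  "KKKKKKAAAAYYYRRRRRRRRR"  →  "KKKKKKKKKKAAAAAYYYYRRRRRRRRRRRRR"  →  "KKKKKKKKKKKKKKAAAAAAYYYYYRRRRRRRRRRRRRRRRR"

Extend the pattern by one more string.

KKKKKKKKKKKKKKKKKKAAAAAAAYYYYYYRRRRRRRRRRRRRRRRRRRRR

Each string has the form K^{4n-2} A^{n+2} Y^{n+1} R^{4n+1} (n = 1, 2, …).
At n = 5 the blocks have lengths 18, 7, 6, 21.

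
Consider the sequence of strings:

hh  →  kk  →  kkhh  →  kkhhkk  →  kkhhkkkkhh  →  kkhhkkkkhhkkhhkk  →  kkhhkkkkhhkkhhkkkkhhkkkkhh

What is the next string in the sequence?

kkhhkkkkhhkkhhkkkkhhkkkkhhkkhhkkkkhhkkhhkk

This is a Fibonacci-style word recurrence s(k) = s(k−1)·s(k−2): e.g. kk·hh = kkhh.
So term 8 is kkhhkkkkhhkkhhkkkkhhkkkkhh·kkhhkkkkhhkkhhkk.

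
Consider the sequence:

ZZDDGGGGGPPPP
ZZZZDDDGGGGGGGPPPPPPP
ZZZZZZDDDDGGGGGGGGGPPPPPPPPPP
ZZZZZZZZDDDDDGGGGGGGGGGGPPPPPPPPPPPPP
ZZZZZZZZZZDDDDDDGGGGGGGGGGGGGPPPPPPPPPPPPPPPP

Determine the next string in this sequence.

ZZZZZZZZZZZZDDDDDDDGGGGGGGGGGGGGGGPPPPPPPPPPPPPPPPPPP

Term n consists of 2n Z's, followed by n+1 D's, followed by 2n+3 G's, followed by 3n+1 P's (n = 1, 2, …).
For the next term, n = 6, so the run lengths are 12, 7, 15, 19.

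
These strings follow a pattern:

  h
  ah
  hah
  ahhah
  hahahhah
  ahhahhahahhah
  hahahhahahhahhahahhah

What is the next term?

This is a Fibonacci-style word recurrence s(k) = s(k−2)·s(k−1): e.g. h·ah = hah.
The next term joins ahhahhahahhah and hahahhahahhahhahahhah.

ahhahhahahhahhahahhahahhahhahahhah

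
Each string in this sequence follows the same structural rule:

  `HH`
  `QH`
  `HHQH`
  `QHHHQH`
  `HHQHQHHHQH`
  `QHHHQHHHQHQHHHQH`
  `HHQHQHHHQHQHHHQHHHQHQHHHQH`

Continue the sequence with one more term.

QHHHQHHHQHQHHHQHHHQHQHHHQHQHHHQHHHQHQHHHQH

Each term (from the third on) is the two preceding terms concatenated in order: term 3 = HH·QH = HHQH.
The next term joins QHHHQHHHQHQHHHQH and HHQHQHHHQHQHHHQHHHQHQHHHQH.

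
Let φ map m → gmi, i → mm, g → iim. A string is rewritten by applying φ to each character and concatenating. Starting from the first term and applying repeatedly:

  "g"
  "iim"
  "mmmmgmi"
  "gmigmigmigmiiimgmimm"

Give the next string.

iimgmimmiimgmimmiimgmimmiimgmimmmmmmgmiiimgmimmgmigmi

Replace each of the 20 characters of gmigmigmigmiiimgmimm in place — iim gmi mm iim gmi mm iim gmi mm iim gmi mm mm mm gmi iim gmi mm gmi gmi — and concatenate.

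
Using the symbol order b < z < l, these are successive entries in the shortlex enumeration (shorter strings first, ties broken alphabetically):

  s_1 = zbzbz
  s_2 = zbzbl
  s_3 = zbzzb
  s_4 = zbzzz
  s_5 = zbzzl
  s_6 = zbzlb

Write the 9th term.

zblbb

Advancing 3 positions from zbzlb through zbzlb → zbzlz → zbzll reaches term 9.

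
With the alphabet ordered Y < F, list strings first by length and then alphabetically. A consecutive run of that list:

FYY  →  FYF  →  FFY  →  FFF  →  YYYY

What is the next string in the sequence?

Find the rightmost character of YYYY below F, bump it to the next letter, and reset everything to its right to Y.

YYYF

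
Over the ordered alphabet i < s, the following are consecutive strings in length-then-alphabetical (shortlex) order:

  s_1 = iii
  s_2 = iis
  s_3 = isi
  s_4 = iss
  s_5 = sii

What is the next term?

Find the rightmost character of sii below s, bump it to the next letter, and reset everything to its right to i.

sis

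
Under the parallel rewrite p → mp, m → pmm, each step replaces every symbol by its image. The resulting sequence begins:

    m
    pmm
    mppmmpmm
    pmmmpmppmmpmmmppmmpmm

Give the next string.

Replace each of the 21 characters of pmmmpmppmmpmmmppmmpmm in place — mp pmm pmm pmm mp pmm mp mp pmm pmm mp pmm pmm pmm mp mp pmm pmm mp pmm pmm — and concatenate.

mppmmpmmpmmmppmmmpmppmmpmmmppmmpmmpmmmpmppmmpmmmppmmpmm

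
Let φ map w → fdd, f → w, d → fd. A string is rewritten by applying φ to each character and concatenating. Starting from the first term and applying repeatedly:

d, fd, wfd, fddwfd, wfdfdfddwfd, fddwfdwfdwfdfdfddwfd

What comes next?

wfdfdfddwfdfddwfdfddwfdwfdwfdfdfddwfd

Replace each of the 20 characters of fddwfdwfdwfdfdfddwfd in place — w fd fd fdd w fd fdd w fd fdd w fd w fd w fd fd fdd w fd — and concatenate.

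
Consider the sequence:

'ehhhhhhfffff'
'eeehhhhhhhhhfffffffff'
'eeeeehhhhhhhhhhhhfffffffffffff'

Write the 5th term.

Reading off run lengths: e runs 1, 3, 5; h runs 6, 9, 12; f runs 5, 9, 13 — each is linear in n (n = 1, 2, …).
For term 5, n = 5, so the run lengths are 9, 18, 21.

eeeeeeeeehhhhhhhhhhhhhhhhhhfffffffffffffffffffff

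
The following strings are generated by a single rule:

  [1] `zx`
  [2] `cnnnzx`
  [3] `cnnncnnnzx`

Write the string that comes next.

Each term is the previous one with cnnn prepended.
One more step from cnnncnnnzx gives the answer.

cnnncnnncnnnzx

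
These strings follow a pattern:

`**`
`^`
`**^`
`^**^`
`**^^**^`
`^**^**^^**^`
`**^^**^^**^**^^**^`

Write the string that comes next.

^**^**^^**^**^^**^^**^**^^**^

This is a Fibonacci-style word recurrence s(k) = s(k−2)·s(k−1): e.g. **·^ = **^.
Continuing: ^**^**^^**^ · **^^**^^**^**^^**^ gives term 8.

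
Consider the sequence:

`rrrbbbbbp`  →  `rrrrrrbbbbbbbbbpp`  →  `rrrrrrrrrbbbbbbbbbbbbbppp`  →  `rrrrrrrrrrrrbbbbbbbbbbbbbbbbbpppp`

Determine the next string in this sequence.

The n-th term is 3n r's then 4n+1 b's then n p's (n = 1, 2, …).
Setting n = 5 gives 15, 21, 5 characters in each block.

rrrrrrrrrrrrrrrbbbbbbbbbbbbbbbbbbbbbppppp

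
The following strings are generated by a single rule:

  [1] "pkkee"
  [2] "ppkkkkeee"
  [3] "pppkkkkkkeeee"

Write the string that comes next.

Term n consists of n p's, followed by 2n k's, followed by n+1 e's (n = 1, 2, …).
Setting n = 4 gives 4, 8, 5 characters in each block.

ppppkkkkkkkkeeeee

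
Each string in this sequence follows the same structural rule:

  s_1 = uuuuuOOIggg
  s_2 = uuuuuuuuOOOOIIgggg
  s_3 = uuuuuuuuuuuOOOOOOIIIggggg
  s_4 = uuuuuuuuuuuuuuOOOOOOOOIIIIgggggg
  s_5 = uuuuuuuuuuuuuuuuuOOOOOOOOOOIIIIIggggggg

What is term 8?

uuuuuuuuuuuuuuuuuuuuuuuuuuOOOOOOOOOOOOOOOOIIIIIIIIgggggggggg

Reading off run lengths: u runs 5, 8, 11, 14, 17; O runs 2, 4, 6, 8, 10; I runs 1, 2, 3, 4, 5; g runs 3, 4, 5, 6, 7 — each is linear in n (n = 1, 2, …).
At n = 8 the blocks have lengths 26, 16, 8, 10.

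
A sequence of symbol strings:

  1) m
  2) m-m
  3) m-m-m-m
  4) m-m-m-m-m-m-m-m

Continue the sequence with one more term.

Every step duplicates the string with '-' between the halves.
Doubling m-m-m-m-m-m-m-m with '-' between the halves:

m-m-m-m-m-m-m-m-m-m-m-m-m-m-m-m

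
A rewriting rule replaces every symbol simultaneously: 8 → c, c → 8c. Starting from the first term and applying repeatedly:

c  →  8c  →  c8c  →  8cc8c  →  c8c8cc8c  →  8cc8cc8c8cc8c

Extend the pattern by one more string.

Replace each of the 13 characters of 8cc8cc8c8cc8c in place — c 8c 8c c 8c 8c c 8c c 8c 8c c 8c — and concatenate.

c8c8cc8c8cc8cc8c8cc8c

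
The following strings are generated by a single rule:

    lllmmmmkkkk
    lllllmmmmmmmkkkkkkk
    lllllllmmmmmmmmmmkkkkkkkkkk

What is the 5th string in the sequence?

lllllllllllmmmmmmmmmmmmmmmmkkkkkkkkkkkkkkkk

Reading off run lengths: l runs 3, 5, 7; m runs 4, 7, 10; k runs 4, 7, 10 — each is linear in n (n = 1, 2, …).
For term 5, n = 5, so the run lengths are 11, 16, 16.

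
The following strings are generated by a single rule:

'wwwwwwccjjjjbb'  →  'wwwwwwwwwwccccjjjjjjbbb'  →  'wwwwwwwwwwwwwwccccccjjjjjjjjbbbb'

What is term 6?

wwwwwwwwwwwwwwwwwwwwwwwwwwccccccccccccjjjjjjjjjjjjjjbbbbbbb

Term n consists of 4n-2 w's, followed by 2n-2 c's, followed by 2n j's, followed by n b's, where the shown terms are n = 2, 3, 4.
Setting n = 7 gives 26, 12, 14, 7 characters in each block.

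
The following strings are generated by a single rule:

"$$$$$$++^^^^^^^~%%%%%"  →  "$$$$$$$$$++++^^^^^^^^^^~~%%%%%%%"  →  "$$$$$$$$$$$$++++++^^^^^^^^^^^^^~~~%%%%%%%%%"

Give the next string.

$$$$$$$$$$$$$$$++++++++^^^^^^^^^^^^^^^^~~~~%%%%%%%%%%%

Reading off run lengths: $ runs 6, 9, 12; + runs 2, 4, 6; ^ runs 7, 10, 13; ~ runs 1, 2, 3; % runs 5, 7, 9 — each is linear in n, where the shown terms are n = 2, 3, 4.
Setting n = 5 gives 15, 8, 16, 4, 11 characters in each block.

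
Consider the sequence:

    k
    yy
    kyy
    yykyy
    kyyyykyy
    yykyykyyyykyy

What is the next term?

kyyyykyyyykyykyyyykyy

This is a Fibonacci-style word recurrence s(k) = s(k−2)·s(k−1): e.g. k·yy = kyy.
The next term joins kyyyykyy and yykyykyyyykyy.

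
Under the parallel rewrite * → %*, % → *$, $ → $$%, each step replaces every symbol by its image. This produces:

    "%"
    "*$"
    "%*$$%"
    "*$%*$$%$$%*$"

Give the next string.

Rewriting each symbol of *$%*$$%$$%*$: *→%*, $→$$%, %→*$, *→%*, $→$$%, $→$$%, %→*$, $→$$%, $→$$%, %→*$, *→%*, $→$$%, which concatenates to %* $$% *$ %* $$% $$% *$ $$% $$% *$ %* $$%.

%*$$%*$%*$$%$$%*$$$%$$%*$%*$$%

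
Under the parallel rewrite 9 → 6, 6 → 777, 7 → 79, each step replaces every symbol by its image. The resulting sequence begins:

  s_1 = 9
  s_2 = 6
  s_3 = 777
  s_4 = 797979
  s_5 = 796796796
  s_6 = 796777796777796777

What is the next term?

Applying the rule to each of the 18 symbols of 796777796777796777 gives the pieces 79 6 777 79 79 79 79 6 777 79 79 79 79 6 777 79 79 79, which concatenate to the answer.

796777797979796777797979796777797979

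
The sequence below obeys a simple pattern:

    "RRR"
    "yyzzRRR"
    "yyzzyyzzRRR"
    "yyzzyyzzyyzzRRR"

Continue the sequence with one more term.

yyzzyyzzyyzzyyzzRRR

Every step adds yyzz at the front: s(k+1) = yyzz·s(k).
So the next term is yyzz·yyzzyyzzyyzzRRR.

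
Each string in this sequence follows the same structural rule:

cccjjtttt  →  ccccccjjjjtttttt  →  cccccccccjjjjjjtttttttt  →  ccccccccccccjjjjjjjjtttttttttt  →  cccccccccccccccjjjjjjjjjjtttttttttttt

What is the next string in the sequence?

ccccccccccccccccccjjjjjjjjjjjjtttttttttttttt

Each string has the form c^{3n} j^{2n} t^{2n+2} (n = 1, 2, …).
For the next term, n = 6, so the run lengths are 18, 12, 14.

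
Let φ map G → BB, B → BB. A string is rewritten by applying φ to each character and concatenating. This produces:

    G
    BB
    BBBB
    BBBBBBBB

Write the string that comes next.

Expanding BBBBBBBB: B→BB, B→BB, B→BB, B→BB, B→BB, B→BB, B→BB, B→BB. Concatenated: BB BB BB BB BB BB BB BB.

BBBBBBBBBBBBBBBB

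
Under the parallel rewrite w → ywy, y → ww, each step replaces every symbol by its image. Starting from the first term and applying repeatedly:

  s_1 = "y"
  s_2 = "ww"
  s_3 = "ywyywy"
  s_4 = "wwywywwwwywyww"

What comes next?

Rewriting the 14 symbols of wwywywwwwywyww one by one yields ywy ywy ww ywy ww ywy ywy ywy ywy ww ywy ww ywy ywy; concatenated:

ywyywywwywywwywyywyywyywywwywywwywyywy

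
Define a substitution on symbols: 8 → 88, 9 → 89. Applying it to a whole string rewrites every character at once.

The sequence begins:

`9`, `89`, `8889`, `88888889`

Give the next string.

8888888888888889

Expanding 88888889: 8→88, 8→88, 8→88, 8→88, 8→88, 8→88, 8→88, 9→89. Concatenated: 88 88 88 88 88 88 88 89.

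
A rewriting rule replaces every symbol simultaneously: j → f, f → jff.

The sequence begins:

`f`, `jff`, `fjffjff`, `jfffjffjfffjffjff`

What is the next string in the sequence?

Rewriting the 17 symbols of jfffjffjfffjffjff one by one yields f jff jff jff f jff jff f jff jff jff f jff jff f jff jff; concatenated:

fjffjffjfffjffjfffjffjffjfffjffjfffjffjff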